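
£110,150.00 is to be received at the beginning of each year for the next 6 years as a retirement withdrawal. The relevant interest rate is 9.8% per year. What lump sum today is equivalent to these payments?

This is an annuity due: 6 payments of £110,150.00 at the beginning of each year.
Periodic rate r = 0.098 per year.
PV = PMT × [(1 − (1+r)^−n)/r] × (1+r) = 110,150 × [1 − (1+r)^−6] / r × (1+r) = £529,847.37

£529,847.37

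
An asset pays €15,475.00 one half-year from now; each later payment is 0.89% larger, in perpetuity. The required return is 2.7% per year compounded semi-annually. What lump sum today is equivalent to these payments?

Periodic rate r = 0.027/2 per half-year.
Growing perpetuity (Gordon): PV = PMT₁ / (r − g) = 15,475 / (r − 0.0089) = €3,364,130.43.

€3,364,130.43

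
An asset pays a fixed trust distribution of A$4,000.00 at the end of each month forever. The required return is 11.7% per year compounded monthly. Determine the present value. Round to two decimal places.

A$410,256.41

Periodic rate r = 0.117/12 per month.
Level perpetuity: PV = PMT / r = 4,000 / (0.117/12) = A$410,256.41.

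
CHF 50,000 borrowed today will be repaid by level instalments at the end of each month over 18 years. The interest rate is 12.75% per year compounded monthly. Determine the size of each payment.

CHF 591.58

Level ordinary annuity; solve PV = PMT × [(1 − (1+r)^−n)/r] for PMT.
Periodic rate r = 0.1275/12 per month; n is counted in months.
With n = 216: PMT = 50,000 / ([(1 − (1+r)^−n)/r]) = CHF 591.58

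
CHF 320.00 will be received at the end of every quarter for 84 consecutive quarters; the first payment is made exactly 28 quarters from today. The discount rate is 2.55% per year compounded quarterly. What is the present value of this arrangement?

Ordinary annuity of 84 payments, first payment at period 28.
Periodic rate r = 0.0255/4 per quarter; n is counted in quarters.
The ordinary-annuity PV formula values the stream one period before the first payment (period 27); discount that back 27 periods:
PV₀ = 320 × [1 − (1+r)^−84] / r × (1+r)^−27 = CHF 17,488.95

CHF 17,488.95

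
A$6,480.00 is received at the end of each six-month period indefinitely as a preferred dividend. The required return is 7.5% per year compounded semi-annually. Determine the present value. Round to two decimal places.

A$172,800.00

Periodic rate r = 0.075/2 per half-year.
Level perpetuity: PV = PMT / r = 6,480 / (0.075/2) = A$172,800.00.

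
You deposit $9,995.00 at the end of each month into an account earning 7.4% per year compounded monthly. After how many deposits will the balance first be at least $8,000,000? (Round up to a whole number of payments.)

Periodic rate r = 0.074/12 per month; n is counted in months.
Ordinary annuity FV: 8,000,000 = 9,995 × [((1+r)^n − 1)/r].
(1+r)^n = 1 + 8,000,000 × r / 9,995, so n = ln(1 + 8,000,000·r/9,995) / ln(1+r) = 289.70.
Round up to a whole number of payments: n = 290.

290 payments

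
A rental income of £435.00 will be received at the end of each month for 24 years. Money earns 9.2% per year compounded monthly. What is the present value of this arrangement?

£50,449.61

This is an ordinary annuity: 288 payments of £435.00 at the end of each month.
Periodic rate r = 0.092/12 per month; n is counted in months.
PV = PMT × [(1 − (1+r)^−n)/r] = 435 × [1 − (1+r)^−288] / r = £50,449.61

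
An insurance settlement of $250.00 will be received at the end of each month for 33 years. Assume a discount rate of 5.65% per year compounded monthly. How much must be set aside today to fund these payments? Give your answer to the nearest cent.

This is an ordinary annuity: 396 payments of $250.00 at the end of each month.
Periodic rate r = 0.0565/12 per month; n is counted in months.
PV = PMT × [(1 − (1+r)^−n)/r] = 250 × [1 − (1+r)^−396] / r = $44,832.57

$44,832.57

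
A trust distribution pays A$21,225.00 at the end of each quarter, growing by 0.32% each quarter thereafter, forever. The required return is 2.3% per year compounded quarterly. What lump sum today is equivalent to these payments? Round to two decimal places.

Periodic rate r = 0.023/4 per quarter.
Growing perpetuity (Gordon): PV = PMT₁ / (r − g) = 21,225 / (r − 0.0032) = A$8,323,529.41.

A$8,323,529.41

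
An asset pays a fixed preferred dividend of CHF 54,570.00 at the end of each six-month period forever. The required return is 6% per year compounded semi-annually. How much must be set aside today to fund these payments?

CHF 1,819,000.00

Periodic rate r = 0.06/2 per half-year.
Level perpetuity: PV = PMT / r = 54,570 / (0.06/2) = CHF 1,819,000.00.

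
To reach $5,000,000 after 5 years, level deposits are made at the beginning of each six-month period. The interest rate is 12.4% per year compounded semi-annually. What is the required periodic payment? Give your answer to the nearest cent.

$353,852.60

Level annuity due; solve FV = PMT × [((1+r)^n − 1)/r] × (1+r) for PMT.
Periodic rate r = 0.124/2 per half-year; n is counted in half-years.
With n = 10: PMT = 5,000,000 / ([((1+r)^n − 1)/r] × (1+r)) = $353,852.60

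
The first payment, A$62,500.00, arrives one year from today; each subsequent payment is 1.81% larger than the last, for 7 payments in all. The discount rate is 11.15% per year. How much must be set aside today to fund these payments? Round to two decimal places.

A$307,172.08

Periodic rate r = 0.1115 per year.
Growing ordinary annuity: PV = PMT₁ × [1 − ((1+g)/(1+r))^n] / (r − g) = 62,500 × [1 − ((1+0.0181)/(1+r))^7] / (r − 0.0181) = A$307,172.08.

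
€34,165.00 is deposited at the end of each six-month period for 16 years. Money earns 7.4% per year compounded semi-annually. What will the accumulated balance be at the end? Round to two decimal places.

This is an ordinary annuity: 32 deposits of €34,165.00 at the end of each six-month period.
Periodic rate r = 0.074/2 per half-year; n is counted in half-years.
FV = PMT × [((1+r)^n − 1)/r] = 34,165 × [(1+r)^32 − 1] / r = €2,029,869.53

€2,029,869.53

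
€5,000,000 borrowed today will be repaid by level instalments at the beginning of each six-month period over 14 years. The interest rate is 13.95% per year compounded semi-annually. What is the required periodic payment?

Level annuity due; solve PV = PMT × [(1 − (1+r)^−n)/r] × (1+r) for PMT.
Periodic rate r = 0.1395/2 per half-year; n is counted in half-years.
With n = 28: PMT = 5,000,000 / ([(1 − (1+r)^−n)/r] × (1+r)) = €384,170.06

€384,170.06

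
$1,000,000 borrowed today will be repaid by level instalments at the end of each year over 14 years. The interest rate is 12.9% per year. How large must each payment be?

$157,881.20

Level ordinary annuity; solve PV = PMT × [(1 − (1+r)^−n)/r] for PMT.
Periodic rate r = 0.129 per year.
With n = 14: PMT = 1,000,000 / ([(1 − (1+r)^−n)/r]) = $157,881.20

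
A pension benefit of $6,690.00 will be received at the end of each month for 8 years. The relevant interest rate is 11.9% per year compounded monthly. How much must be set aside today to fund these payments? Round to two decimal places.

$413,015.30

This is an ordinary annuity: 96 payments of $6,690.00 at the end of each month.
Periodic rate r = 0.119/12 per month; n is counted in months.
PV = PMT × [(1 − (1+r)^−n)/r] = 6,690 × [1 − (1+r)^−96] / r = $413,015.30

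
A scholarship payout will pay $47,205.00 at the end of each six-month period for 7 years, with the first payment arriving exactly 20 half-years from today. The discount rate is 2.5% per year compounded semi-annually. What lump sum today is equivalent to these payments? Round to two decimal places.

$476,093.32

Ordinary annuity of 14 payments, first payment at period 20.
Periodic rate r = 0.025/2 per half-year; n is counted in half-years.
The ordinary-annuity PV formula values the stream one period before the first payment (period 19); discount that back 19 periods:
PV₀ = 47,205 × [1 − (1+r)^−14] / r × (1+r)^−19 = $476,093.32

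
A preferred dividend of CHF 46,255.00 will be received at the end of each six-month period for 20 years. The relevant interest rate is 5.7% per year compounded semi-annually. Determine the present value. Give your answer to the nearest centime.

CHF 1,095,580.20

This is an ordinary annuity: 40 payments of CHF 46,255.00 at the end of each six-month period.
Periodic rate r = 0.057/2 per half-year; n is counted in half-years.
PV = PMT × [(1 − (1+r)^−n)/r] = 46,255 × [1 − (1+r)^−40] / r = CHF 1,095,580.20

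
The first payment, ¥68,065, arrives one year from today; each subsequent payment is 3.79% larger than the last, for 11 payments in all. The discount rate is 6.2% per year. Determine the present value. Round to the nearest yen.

¥630,218

Periodic rate r = 0.062 per year.
Growing ordinary annuity: PV = PMT₁ × [1 − ((1+g)/(1+r))^n] / (r − g) = 68,065 × [1 − ((1+0.0379)/(1+r))^11] / (r − 0.0379) = ¥630,218.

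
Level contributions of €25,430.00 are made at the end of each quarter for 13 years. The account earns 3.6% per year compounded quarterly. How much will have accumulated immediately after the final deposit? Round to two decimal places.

This is an ordinary annuity: 52 deposits of €25,430.00 at the end of each quarter.
Periodic rate r = 0.036/4 per quarter; n is counted in quarters.
FV = PMT × [((1+r)^n − 1)/r] = 25,430 × [(1+r)^52 − 1] / r = €1,676,848.79

€1,676,848.79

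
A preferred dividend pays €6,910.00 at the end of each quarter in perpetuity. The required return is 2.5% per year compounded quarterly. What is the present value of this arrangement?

Periodic rate r = 0.025/4 per quarter.
Level perpetuity: PV = PMT / r = 6,910 / (0.025/4) = €1,105,600.00.

€1,105,600.00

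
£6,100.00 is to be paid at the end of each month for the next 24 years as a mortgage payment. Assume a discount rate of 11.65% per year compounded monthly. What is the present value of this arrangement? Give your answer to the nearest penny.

£589,443.67

This is an ordinary annuity: 288 payments of £6,100.00 at the end of each month.
Periodic rate r = 0.1165/12 per month; n is counted in months.
PV = PMT × [(1 − (1+r)^−n)/r] = 6,100 × [1 − (1+r)^−288] / r = £589,443.67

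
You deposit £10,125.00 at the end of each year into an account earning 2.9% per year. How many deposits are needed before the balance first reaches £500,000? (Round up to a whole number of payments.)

Periodic rate r = 0.029 per year.
Ordinary annuity FV: 500,000 = 10,125 × [((1+r)^n − 1)/r].
(1+r)^n = 1 + 500,000 × r / 10,125, so n = ln(1 + 500,000·r/10,125) / ln(1+r) = 31.09.
Round up to a whole number of payments: n = 32.

32 payments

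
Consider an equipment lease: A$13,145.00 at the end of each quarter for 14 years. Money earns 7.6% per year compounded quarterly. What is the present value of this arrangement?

A$450,711.31

This is an ordinary annuity: 56 payments of A$13,145.00 at the end of each quarter.
Periodic rate r = 0.076/4 per quarter; n is counted in quarters.
PV = PMT × [(1 − (1+r)^−n)/r] = 13,145 × [1 − (1+r)^−56] / r = A$450,711.31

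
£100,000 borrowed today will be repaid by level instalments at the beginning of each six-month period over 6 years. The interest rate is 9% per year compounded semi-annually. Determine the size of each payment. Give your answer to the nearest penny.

£10,494.37

Level annuity due; solve PV = PMT × [(1 − (1+r)^−n)/r] × (1+r) for PMT.
Periodic rate r = 0.09/2 per half-year; n is counted in half-years.
With n = 12: PMT = 100,000 / ([(1 − (1+r)^−n)/r] × (1+r)) = £10,494.37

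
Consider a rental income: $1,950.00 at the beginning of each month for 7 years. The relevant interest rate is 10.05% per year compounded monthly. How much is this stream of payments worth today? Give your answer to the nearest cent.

$118,261.12

This is an annuity due: 84 payments of $1,950.00 at the beginning of each month.
Periodic rate r = 0.1005/12 per month; n is counted in months.
PV = PMT × [(1 − (1+r)^−n)/r] × (1+r) = 1,950 × [1 − (1+r)^−84] / r × (1+r) = $118,261.12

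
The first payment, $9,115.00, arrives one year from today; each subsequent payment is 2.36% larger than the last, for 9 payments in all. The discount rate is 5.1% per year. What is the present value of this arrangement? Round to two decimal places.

$70,390.89

Periodic rate r = 0.051 per year.
Growing ordinary annuity: PV = PMT₁ × [1 − ((1+g)/(1+r))^n] / (r − g) = 9,115 × [1 − ((1+0.0236)/(1+r))^9] / (r − 0.0236) = $70,390.89.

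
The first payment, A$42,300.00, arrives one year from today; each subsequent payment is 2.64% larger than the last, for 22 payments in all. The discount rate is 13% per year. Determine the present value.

A$359,072.16

Periodic rate r = 0.13 per year.
Growing ordinary annuity: PV = PMT₁ × [1 − ((1+g)/(1+r))^n] / (r − g) = 42,300 × [1 − ((1+0.0264)/(1+r))^22] / (r − 0.0264) = A$359,072.16.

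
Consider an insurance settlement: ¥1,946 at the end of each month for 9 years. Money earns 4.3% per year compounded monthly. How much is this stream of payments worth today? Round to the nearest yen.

This is an ordinary annuity: 108 payments of ¥1,946 at the end of each month.
Periodic rate r = 0.043/12 per month; n is counted in months.
PV = PMT × [(1 − (1+r)^−n)/r] = 1,946 × [1 − (1+r)^−108] / r = ¥174,021

¥174,021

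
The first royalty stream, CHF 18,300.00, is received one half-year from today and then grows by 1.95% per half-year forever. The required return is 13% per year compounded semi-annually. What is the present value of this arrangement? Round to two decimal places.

CHF 402,197.80

Periodic rate r = 0.13/2 per half-year.
Growing perpetuity (Gordon): PV = PMT₁ / (r − g) = 18,300 / (r − 0.0195) = CHF 402,197.80.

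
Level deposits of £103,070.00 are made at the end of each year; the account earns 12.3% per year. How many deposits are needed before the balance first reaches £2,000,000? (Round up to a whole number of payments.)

11 payments

Periodic rate r = 0.123 per year.
Ordinary annuity FV: 2,000,000 = 103,070 × [((1+r)^n − 1)/r].
(1+r)^n = 1 + 2,000,000 × r / 103,070, so n = ln(1 + 2,000,000·r/103,070) / ln(1+r) = 10.52.
Round up to a whole number of payments: n = 11.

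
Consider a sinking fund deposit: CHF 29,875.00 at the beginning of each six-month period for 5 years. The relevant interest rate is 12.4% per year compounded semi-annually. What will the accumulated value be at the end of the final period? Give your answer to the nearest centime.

This is an annuity due: 10 deposits of CHF 29,875.00 at the beginning of each six-month period.
Periodic rate r = 0.124/2 per half-year; n is counted in half-years.
FV = PMT × [((1+r)^n − 1)/r] × (1+r) = 29,875 × [(1+r)^10 − 1] / r × (1+r) = CHF 422,139.05

CHF 422,139.05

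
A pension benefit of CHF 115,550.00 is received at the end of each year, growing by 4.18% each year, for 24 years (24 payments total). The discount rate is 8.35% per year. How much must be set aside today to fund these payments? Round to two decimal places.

CHF 1,690,633.42

Periodic rate r = 0.0835 per year.
Growing ordinary annuity: PV = PMT₁ × [1 − ((1+g)/(1+r))^n] / (r − g) = 115,550 × [1 − ((1+0.0418)/(1+r))^24] / (r − 0.0418) = CHF 1,690,633.42.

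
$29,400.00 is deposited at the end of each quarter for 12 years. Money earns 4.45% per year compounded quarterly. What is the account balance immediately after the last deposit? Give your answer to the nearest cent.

This is an ordinary annuity: 48 deposits of $29,400.00 at the end of each quarter.
Periodic rate r = 0.0445/4 per quarter; n is counted in quarters.
FV = PMT × [((1+r)^n − 1)/r] = 29,400 × [(1+r)^48 − 1] / r = $1,851,789.40

$1,851,789.40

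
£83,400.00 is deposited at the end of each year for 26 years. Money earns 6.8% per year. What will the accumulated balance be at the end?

This is an ordinary annuity: 26 deposits of £83,400.00 at the end of each year.
Periodic rate r = 0.068 per year.
FV = PMT × [((1+r)^n − 1)/r] = 83,400 × [(1+r)^26 − 1] / r = £5,557,902.27

£5,557,902.27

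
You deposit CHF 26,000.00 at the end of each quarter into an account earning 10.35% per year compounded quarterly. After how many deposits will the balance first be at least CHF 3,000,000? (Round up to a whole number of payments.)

55 payments

Periodic rate r = 0.1035/4 per quarter; n is counted in quarters.
Ordinary annuity FV: 3,000,000 = 26,000 × [((1+r)^n − 1)/r].
(1+r)^n = 1 + 3,000,000 × r / 26,000, so n = ln(1 + 3,000,000·r/26,000) / ln(1+r) = 54.13.
Round up to a whole number of payments: n = 55.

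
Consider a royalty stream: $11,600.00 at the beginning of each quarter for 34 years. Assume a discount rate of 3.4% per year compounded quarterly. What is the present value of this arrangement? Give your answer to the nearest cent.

$941,002.32

This is an annuity due: 136 payments of $11,600.00 at the beginning of each quarter.
Periodic rate r = 0.034/4 per quarter; n is counted in quarters.
PV = PMT × [(1 − (1+r)^−n)/r] × (1+r) = 11,600 × [1 − (1+r)^−136] / r × (1+r) = $941,002.32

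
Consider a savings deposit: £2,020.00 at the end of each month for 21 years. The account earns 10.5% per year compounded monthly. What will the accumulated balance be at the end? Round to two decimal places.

£1,843,088.38

This is an ordinary annuity: 252 deposits of £2,020.00 at the end of each month.
Periodic rate r = 0.105/12 per month; n is counted in months.
FV = PMT × [((1+r)^n − 1)/r] = 2,020 × [(1+r)^252 − 1] / r = £1,843,088.38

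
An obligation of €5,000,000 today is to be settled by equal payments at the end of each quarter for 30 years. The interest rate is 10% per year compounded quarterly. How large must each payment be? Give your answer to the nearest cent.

Level ordinary annuity; solve PV = PMT × [(1 − (1+r)^−n)/r] for PMT.
Periodic rate r = 0.1/4 per quarter; n is counted in quarters.
With n = 120: PMT = 5,000,000 / ([(1 − (1+r)^−n)/r]) = €131,808.97

€131,808.97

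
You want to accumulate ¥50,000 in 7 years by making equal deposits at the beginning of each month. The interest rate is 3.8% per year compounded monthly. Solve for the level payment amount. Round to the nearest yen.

¥519

Level annuity due; solve FV = PMT × [((1+r)^n − 1)/r] × (1+r) for PMT.
Periodic rate r = 0.038/12 per month; n is counted in months.
With n = 84: PMT = 50,000 / ([((1+r)^n − 1)/r] × (1+r)) = ¥519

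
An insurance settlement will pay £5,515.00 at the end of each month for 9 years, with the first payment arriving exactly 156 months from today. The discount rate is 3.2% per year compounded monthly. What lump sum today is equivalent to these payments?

Ordinary annuity of 108 payments, first payment at period 156.
Periodic rate r = 0.032/12 per month; n is counted in months.
The ordinary-annuity PV formula values the stream one period before the first payment (period 155); discount that back 155 periods:
PV₀ = 5,515 × [1 − (1+r)^−108] / r × (1+r)^−155 = £342,107.12

£342,107.12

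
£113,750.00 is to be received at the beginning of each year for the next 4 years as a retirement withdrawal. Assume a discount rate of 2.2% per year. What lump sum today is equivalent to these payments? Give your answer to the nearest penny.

£440,517.93

This is an annuity due: 4 payments of £113,750.00 at the beginning of each year.
Periodic rate r = 0.022 per year.
PV = PMT × [(1 − (1+r)^−n)/r] × (1+r) = 113,750 × [1 − (1+r)^−4] / r × (1+r) = £440,517.93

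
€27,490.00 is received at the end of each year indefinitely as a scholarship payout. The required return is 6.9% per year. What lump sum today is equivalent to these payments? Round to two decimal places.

€398,405.80

Periodic rate r = 0.069 per year.
Level perpetuity: PV = PMT / r = 27,490 / (0.069) = €398,405.80.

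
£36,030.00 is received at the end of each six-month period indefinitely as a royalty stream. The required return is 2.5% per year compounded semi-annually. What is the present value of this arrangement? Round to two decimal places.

£2,882,400.00

Periodic rate r = 0.025/2 per half-year.
Level perpetuity: PV = PMT / r = 36,030 / (0.025/2) = £2,882,400.00.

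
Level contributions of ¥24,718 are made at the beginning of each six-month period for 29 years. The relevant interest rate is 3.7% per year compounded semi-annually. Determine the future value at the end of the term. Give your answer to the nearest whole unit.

This is an annuity due: 58 deposits of ¥24,718 at the beginning of each six-month period.
Periodic rate r = 0.037/2 per half-year; n is counted in half-years.
FV = PMT × [((1+r)^n − 1)/r] × (1+r) = 24,718 × [(1+r)^58 − 1] / r × (1+r) = ¥2,579,594

¥2,579,594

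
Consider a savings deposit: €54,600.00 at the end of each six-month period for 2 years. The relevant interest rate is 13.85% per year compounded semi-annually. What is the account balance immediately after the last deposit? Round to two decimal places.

This is an ordinary annuity: 4 deposits of €54,600.00 at the end of each six-month period.
Periodic rate r = 0.1385/2 per half-year; n is counted in half-years.
FV = PMT × [((1+r)^n − 1)/r] = 54,600 × [(1+r)^4 − 1] / r = €242,151.78

€242,151.78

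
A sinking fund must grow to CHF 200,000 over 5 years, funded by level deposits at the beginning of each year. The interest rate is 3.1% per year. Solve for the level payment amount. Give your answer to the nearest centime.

Level annuity due; solve FV = PMT × [((1+r)^n − 1)/r] × (1+r) for PMT.
Periodic rate r = 0.031 per year.
With n = 5: PMT = 200,000 / ([((1+r)^n − 1)/r] × (1+r)) = CHF 36,465.26

CHF 36,465.26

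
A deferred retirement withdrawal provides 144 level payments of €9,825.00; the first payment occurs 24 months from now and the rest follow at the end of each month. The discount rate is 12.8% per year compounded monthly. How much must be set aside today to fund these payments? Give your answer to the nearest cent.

Ordinary annuity of 144 payments, first payment at period 24.
Periodic rate r = 0.128/12 per month; n is counted in months.
The ordinary-annuity PV formula values the stream one period before the first payment (period 23); discount that back 23 periods:
PV₀ = 9,825 × [1 − (1+r)^−144] / r × (1+r)^−23 = €565,046.09

€565,046.09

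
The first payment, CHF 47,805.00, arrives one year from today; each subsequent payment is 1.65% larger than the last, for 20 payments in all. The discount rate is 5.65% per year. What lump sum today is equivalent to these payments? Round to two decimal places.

CHF 642,830.19

Periodic rate r = 0.0565 per year.
Growing ordinary annuity: PV = PMT₁ × [1 − ((1+g)/(1+r))^n] / (r − g) = 47,805 × [1 − ((1+0.0165)/(1+r))^20] / (r − 0.0165) = CHF 642,830.19.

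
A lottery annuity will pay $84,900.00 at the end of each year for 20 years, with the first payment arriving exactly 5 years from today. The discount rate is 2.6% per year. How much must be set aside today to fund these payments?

Ordinary annuity of 20 payments, first payment at period 5.
Periodic rate r = 0.026 per year.
The ordinary-annuity PV formula values the stream one period before the first payment (period 4); discount that back 4 periods:
PV₀ = 84,900 × [1 − (1+r)^−20] / r × (1+r)^−4 = $1,183,170.68

$1,183,170.68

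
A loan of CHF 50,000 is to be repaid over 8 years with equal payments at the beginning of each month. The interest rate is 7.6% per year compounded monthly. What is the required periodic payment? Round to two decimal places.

Level annuity due; solve PV = PMT × [(1 − (1+r)^−n)/r] × (1+r) for PMT.
Periodic rate r = 0.076/12 per month; n is counted in months.
With n = 96: PMT = 50,000 / ([(1 − (1+r)^−n)/r] × (1+r)) = CHF 692.33

CHF 692.33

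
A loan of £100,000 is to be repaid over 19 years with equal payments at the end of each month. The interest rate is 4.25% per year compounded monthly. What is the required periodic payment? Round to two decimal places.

Level ordinary annuity; solve PV = PMT × [(1 − (1+r)^−n)/r] for PMT.
Periodic rate r = 0.0425/12 per month; n is counted in months.
With n = 228: PMT = 100,000 / ([(1 − (1+r)^−n)/r]) = £639.99

£639.99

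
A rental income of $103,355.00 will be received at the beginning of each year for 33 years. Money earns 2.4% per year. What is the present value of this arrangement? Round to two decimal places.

$2,393,668.92

This is an annuity due: 33 payments of $103,355.00 at the beginning of each year.
Periodic rate r = 0.024 per year.
PV = PMT × [(1 − (1+r)^−n)/r] × (1+r) = 103,355 × [1 − (1+r)^−33] / r × (1+r) = $2,393,668.92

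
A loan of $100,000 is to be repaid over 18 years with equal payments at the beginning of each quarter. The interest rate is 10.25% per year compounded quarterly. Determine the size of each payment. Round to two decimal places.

$2,980.56

Level annuity due; solve PV = PMT × [(1 − (1+r)^−n)/r] × (1+r) for PMT.
Periodic rate r = 0.1025/4 per quarter; n is counted in quarters.
With n = 72: PMT = 100,000 / ([(1 − (1+r)^−n)/r] × (1+r)) = $2,980.56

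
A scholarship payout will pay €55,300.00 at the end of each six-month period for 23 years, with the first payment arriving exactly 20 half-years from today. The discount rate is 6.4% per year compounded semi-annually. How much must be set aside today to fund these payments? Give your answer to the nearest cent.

€726,816.65

Ordinary annuity of 46 payments, first payment at period 20.
Periodic rate r = 0.064/2 per half-year; n is counted in half-years.
The ordinary-annuity PV formula values the stream one period before the first payment (period 19); discount that back 19 periods:
PV₀ = 55,300 × [1 − (1+r)^−46] / r × (1+r)^−19 = €726,816.65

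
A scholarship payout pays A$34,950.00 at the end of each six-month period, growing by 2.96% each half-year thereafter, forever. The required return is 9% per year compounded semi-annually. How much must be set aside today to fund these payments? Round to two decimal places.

A$2,269,480.52

Periodic rate r = 0.09/2 per half-year.
Growing perpetuity (Gordon): PV = PMT₁ / (r − g) = 34,950 / (r − 0.0296) = A$2,269,480.52.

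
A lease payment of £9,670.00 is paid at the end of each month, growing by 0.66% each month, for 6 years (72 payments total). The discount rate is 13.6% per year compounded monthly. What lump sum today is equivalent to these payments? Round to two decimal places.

Periodic rate r = 0.136/12 per month; n is counted in months.
Growing ordinary annuity: PV = PMT₁ × [1 − ((1+g)/(1+r))^n] / (r − g) = 9,670 × [1 − ((1+0.0066)/(1+r))^72] / (r − 0.0066) = £585,597.58.

£585,597.58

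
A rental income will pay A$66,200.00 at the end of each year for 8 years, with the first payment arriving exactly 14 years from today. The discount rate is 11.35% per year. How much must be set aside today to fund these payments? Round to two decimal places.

Ordinary annuity of 8 payments, first payment at period 14.
Periodic rate r = 0.1135 per year.
The ordinary-annuity PV formula values the stream one period before the first payment (period 13); discount that back 13 periods:
PV₀ = 66,200 × [1 − (1+r)^−8] / r × (1+r)^−13 = A$83,169.48

A$83,169.48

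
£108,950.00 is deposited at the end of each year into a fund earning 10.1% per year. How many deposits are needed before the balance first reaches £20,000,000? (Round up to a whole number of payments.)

31 payments

Periodic rate r = 0.101 per year.
Ordinary annuity FV: 20,000,000 = 108,950 × [((1+r)^n − 1)/r].
(1+r)^n = 1 + 20,000,000 × r / 108,950, so n = ln(1 + 20,000,000·r/108,950) / ln(1+r) = 30.89.
Round up to a whole number of payments: n = 31.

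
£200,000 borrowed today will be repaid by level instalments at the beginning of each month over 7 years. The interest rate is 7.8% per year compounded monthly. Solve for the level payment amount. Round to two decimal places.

Level annuity due; solve PV = PMT × [(1 − (1+r)^−n)/r] × (1+r) for PMT.
Periodic rate r = 0.078/12 per month; n is counted in months.
With n = 84: PMT = 200,000 / ([(1 − (1+r)^−n)/r] × (1+r)) = £3,077.35

£3,077.35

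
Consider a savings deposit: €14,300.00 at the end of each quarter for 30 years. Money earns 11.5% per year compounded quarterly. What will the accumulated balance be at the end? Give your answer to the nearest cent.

This is an ordinary annuity: 120 deposits of €14,300.00 at the end of each quarter.
Periodic rate r = 0.115/4 per quarter; n is counted in quarters.
FV = PMT × [((1+r)^n − 1)/r] = 14,300 × [(1+r)^120 − 1] / r = €14,426,427.75

€14,426,427.75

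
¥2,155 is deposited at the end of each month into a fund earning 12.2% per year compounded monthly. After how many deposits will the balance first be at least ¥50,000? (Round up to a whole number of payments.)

Periodic rate r = 0.122/12 per month; n is counted in months.
Ordinary annuity FV: 50,000 = 2,155 × [((1+r)^n − 1)/r].
(1+r)^n = 1 + 50,000 × r / 2,155, so n = ln(1 + 50,000·r/2,155) / ln(1+r) = 20.94.
Round up to a whole number of payments: n = 21.

21 payments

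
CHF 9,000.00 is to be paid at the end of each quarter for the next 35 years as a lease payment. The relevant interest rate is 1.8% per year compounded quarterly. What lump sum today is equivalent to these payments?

This is an ordinary annuity: 140 payments of CHF 9,000.00 at the end of each quarter.
Periodic rate r = 0.018/4 per quarter; n is counted in quarters.
PV = PMT × [(1 − (1+r)^−n)/r] = 9,000 × [1 − (1+r)^−140] / r = CHF 933,309.95

CHF 933,309.95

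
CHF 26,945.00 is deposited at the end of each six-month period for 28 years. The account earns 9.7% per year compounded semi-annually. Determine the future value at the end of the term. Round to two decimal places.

CHF 7,325,205.63

This is an ordinary annuity: 56 deposits of CHF 26,945.00 at the end of each six-month period.
Periodic rate r = 0.097/2 per half-year; n is counted in half-years.
FV = PMT × [((1+r)^n − 1)/r] = 26,945 × [(1+r)^56 − 1] / r = CHF 7,325,205.63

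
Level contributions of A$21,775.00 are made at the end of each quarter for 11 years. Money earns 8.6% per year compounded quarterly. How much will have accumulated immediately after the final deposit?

This is an ordinary annuity: 44 deposits of A$21,775.00 at the end of each quarter.
Periodic rate r = 0.086/4 per quarter; n is counted in quarters.
FV = PMT × [((1+r)^n − 1)/r] = 21,775 × [(1+r)^44 − 1] / r = A$1,569,517.22

A$1,569,517.22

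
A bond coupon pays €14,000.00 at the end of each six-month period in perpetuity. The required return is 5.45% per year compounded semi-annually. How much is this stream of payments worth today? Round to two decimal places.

Periodic rate r = 0.0545/2 per half-year.
Level perpetuity: PV = PMT / r = 14,000 / (0.0545/2) = €513,761.47.

€513,761.47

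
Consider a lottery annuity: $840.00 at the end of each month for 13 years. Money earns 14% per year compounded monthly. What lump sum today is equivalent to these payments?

This is an ordinary annuity: 156 payments of $840.00 at the end of each month.
Periodic rate r = 0.14/12 per month; n is counted in months.
PV = PMT × [(1 − (1+r)^−n)/r] = 840 × [1 − (1+r)^−156] / r = $60,210.60

$60,210.60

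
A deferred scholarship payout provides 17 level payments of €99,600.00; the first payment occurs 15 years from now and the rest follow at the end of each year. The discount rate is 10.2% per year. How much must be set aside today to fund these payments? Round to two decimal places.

Ordinary annuity of 17 payments, first payment at period 15.
Periodic rate r = 0.102 per year.
The ordinary-annuity PV formula values the stream one period before the first payment (period 14); discount that back 14 periods:
PV₀ = 99,600 × [1 − (1+r)^−17] / r × (1+r)^−14 = €202,591.13

€202,591.13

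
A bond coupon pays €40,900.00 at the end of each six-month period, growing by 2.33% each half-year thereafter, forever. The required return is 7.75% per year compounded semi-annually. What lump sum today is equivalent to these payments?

Periodic rate r = 0.0775/2 per half-year.
Growing perpetuity (Gordon): PV = PMT₁ / (r − g) = 40,900 / (r − 0.0233) = €2,647,249.19.

€2,647,249.19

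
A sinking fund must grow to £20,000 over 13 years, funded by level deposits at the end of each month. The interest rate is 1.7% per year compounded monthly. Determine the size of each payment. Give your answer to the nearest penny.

Level ordinary annuity; solve FV = PMT × [((1+r)^n − 1)/r] for PMT.
Periodic rate r = 0.017/12 per month; n is counted in months.
With n = 156: PMT = 20,000 / ([((1+r)^n − 1)/r]) = £114.65

£114.65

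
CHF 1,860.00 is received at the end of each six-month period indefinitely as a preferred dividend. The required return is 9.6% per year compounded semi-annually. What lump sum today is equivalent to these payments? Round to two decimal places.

Periodic rate r = 0.096/2 per half-year.
Level perpetuity: PV = PMT / r = 1,860 / (0.096/2) = CHF 38,750.00.

CHF 38,750.00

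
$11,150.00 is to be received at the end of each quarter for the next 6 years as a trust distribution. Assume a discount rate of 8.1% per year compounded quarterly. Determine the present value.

This is an ordinary annuity: 24 payments of $11,150.00 at the end of each quarter.
Periodic rate r = 0.081/4 per quarter; n is counted in quarters.
PV = PMT × [(1 − (1+r)^−n)/r] = 11,150 × [1 − (1+r)^−24] / r = $210,294.24

$210,294.24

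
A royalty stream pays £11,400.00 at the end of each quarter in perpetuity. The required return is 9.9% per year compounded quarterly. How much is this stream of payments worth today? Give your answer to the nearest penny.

£460,606.06

Periodic rate r = 0.099/4 per quarter.
Level perpetuity: PV = PMT / r = 11,400 / (0.099/4) = £460,606.06.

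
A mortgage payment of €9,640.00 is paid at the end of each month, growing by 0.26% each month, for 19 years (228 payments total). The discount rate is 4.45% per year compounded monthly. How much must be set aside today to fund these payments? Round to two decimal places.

Periodic rate r = 0.0445/12 per month; n is counted in months.
Growing ordinary annuity: PV = PMT₁ × [1 − ((1+g)/(1+r))^n] / (r − g) = 9,640 × [1 − ((1+0.0026)/(1+r))^228] / (r − 0.0026) = €1,936,829.27.

€1,936,829.27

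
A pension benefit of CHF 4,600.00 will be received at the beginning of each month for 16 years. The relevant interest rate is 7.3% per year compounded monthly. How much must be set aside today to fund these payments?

CHF 523,336.95

This is an annuity due: 192 payments of CHF 4,600.00 at the beginning of each month.
Periodic rate r = 0.073/12 per month; n is counted in months.
PV = PMT × [(1 − (1+r)^−n)/r] × (1+r) = 4,600 × [1 − (1+r)^−192] / r × (1+r) = CHF 523,336.95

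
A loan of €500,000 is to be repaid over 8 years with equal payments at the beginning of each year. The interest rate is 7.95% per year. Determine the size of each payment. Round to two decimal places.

Level annuity due; solve PV = PMT × [(1 − (1+r)^−n)/r] × (1+r) for PMT.
Periodic rate r = 0.0795 per year.
With n = 8: PMT = 500,000 / ([(1 − (1+r)^−n)/r] × (1+r)) = €80,446.83

€80,446.83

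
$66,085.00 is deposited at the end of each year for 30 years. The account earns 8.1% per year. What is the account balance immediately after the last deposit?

This is an ordinary annuity: 30 deposits of $66,085.00 at the end of each year.
Periodic rate r = 0.081 per year.
FV = PMT × [((1+r)^n − 1)/r] = 66,085 × [(1+r)^30 − 1] / r = $7,625,034.61

$7,625,034.61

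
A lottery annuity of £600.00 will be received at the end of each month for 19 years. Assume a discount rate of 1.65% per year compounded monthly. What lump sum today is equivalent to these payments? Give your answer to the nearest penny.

£117,363.59

This is an ordinary annuity: 228 payments of £600.00 at the end of each month.
Periodic rate r = 0.0165/12 per month; n is counted in months.
PV = PMT × [(1 − (1+r)^−n)/r] = 600 × [1 − (1+r)^−228] / r = £117,363.59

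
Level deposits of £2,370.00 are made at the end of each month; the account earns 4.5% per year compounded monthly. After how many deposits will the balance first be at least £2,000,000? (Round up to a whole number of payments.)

Periodic rate r = 0.045/12 per month; n is counted in months.
Ordinary annuity FV: 2,000,000 = 2,370 × [((1+r)^n − 1)/r].
(1+r)^n = 1 + 2,000,000 × r / 2,370, so n = ln(1 + 2,000,000·r/2,370) / ln(1+r) = 381.14.
Round up to a whole number of payments: n = 382.

382 payments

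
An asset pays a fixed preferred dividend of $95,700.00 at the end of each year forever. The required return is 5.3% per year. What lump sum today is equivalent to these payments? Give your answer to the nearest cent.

Periodic rate r = 0.053 per year.
Level perpetuity: PV = PMT / r = 95,700 / (0.053) = $1,805,660.38.

$1,805,660.38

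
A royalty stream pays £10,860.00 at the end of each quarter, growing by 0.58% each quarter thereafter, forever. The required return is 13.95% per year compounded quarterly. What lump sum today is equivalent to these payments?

£373,516.77

Periodic rate r = 0.1395/4 per quarter.
Growing perpetuity (Gordon): PV = PMT₁ / (r − g) = 10,860 / (r − 0.0058) = £373,516.77.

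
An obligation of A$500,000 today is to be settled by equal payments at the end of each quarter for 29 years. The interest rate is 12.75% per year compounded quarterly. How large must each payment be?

A$16,367.27

Level ordinary annuity; solve PV = PMT × [(1 − (1+r)^−n)/r] for PMT.
Periodic rate r = 0.1275/4 per quarter; n is counted in quarters.
With n = 116: PMT = 500,000 / ([(1 − (1+r)^−n)/r]) = A$16,367.27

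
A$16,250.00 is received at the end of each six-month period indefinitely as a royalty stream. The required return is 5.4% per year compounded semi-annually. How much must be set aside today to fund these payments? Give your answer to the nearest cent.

A$601,851.85

Periodic rate r = 0.054/2 per half-year.
Level perpetuity: PV = PMT / r = 16,250 / (0.054/2) = A$601,851.85.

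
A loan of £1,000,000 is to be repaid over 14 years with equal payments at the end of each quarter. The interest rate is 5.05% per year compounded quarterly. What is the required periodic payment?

£25,015.29

Level ordinary annuity; solve PV = PMT × [(1 − (1+r)^−n)/r] for PMT.
Periodic rate r = 0.0505/4 per quarter; n is counted in quarters.
With n = 56: PMT = 1,000,000 / ([(1 − (1+r)^−n)/r]) = £25,015.29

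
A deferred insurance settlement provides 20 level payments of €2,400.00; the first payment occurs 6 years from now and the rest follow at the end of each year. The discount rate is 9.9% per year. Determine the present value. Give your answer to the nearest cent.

Ordinary annuity of 20 payments, first payment at period 6.
Periodic rate r = 0.099 per year.
The ordinary-annuity PV formula values the stream one period before the first payment (period 5); discount that back 5 periods:
PV₀ = 2,400 × [1 − (1+r)^−20] / r × (1+r)^−5 = €12,832.31

€12,832.31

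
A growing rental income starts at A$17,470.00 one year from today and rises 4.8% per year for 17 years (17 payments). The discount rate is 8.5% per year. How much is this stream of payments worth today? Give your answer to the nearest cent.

Periodic rate r = 0.085 per year.
Growing ordinary annuity: PV = PMT₁ × [1 − ((1+g)/(1+r))^n] / (r − g) = 17,470 × [1 − ((1+0.048)/(1+r))^17] / (r − 0.048) = A$210,387.60.

A$210,387.60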